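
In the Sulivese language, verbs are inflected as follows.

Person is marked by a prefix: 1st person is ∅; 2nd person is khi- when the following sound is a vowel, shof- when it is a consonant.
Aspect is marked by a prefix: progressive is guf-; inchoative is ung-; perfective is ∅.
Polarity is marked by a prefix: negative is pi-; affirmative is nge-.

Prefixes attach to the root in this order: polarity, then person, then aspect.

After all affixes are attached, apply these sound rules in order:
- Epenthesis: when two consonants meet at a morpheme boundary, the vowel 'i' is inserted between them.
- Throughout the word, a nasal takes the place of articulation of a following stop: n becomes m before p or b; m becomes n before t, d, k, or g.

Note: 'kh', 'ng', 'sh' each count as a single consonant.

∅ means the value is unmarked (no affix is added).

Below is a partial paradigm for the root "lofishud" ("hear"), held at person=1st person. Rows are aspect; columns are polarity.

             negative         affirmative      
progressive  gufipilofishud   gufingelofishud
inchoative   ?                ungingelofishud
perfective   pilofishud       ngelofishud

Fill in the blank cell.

ungipilofishud

Attach polarity negative pi- → pilofishud.
person = 1st person: zero marking, form stays pilofishud.
Attach aspect inchoative ung- → ungpilofishud.
Apply epenthesis: ungpilofishud → ungipilofishud.
Nasal assimilation: no change.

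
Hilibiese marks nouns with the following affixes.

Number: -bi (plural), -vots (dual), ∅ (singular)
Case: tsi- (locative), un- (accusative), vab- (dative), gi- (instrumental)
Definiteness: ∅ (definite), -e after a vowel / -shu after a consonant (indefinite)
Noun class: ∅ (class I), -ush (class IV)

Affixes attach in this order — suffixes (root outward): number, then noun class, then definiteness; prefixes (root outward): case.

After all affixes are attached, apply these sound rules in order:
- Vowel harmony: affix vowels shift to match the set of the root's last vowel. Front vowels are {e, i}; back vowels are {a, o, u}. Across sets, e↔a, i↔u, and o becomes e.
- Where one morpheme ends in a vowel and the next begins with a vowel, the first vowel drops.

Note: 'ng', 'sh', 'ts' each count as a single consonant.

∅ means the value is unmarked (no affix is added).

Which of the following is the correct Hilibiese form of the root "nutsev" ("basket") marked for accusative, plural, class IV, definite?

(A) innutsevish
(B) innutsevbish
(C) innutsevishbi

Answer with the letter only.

Attach number plural -bi → nutsevbi.
Attach case accusative un- → unnutsevbi.
Attach noun class class IV -ush → unnutsevbiush.
definiteness = definite: zero marking, form stays unnutsevbiush.
Apply vowel harmony: unnutsevbiush → innutsevbiish.
Apply vowel deletion: innutsevbiish → innutsevbish.
So the correct form is innutsevbish, option (B).
(C) innutsevishbi is wrong: it has the affixes in the wrong order.
(A) innutsevish is wrong: it uses singular instead of plural for number.

B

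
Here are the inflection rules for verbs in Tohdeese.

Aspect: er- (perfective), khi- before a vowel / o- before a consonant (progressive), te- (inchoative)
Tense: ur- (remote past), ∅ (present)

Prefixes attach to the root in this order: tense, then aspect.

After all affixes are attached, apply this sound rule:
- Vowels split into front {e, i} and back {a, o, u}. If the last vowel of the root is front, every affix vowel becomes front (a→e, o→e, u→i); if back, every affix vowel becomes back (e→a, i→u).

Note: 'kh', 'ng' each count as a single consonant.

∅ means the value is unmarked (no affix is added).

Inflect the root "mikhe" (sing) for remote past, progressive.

Attach tense remote past ur- → urmikhe.
Attach aspect progressive khi- (before vowel 'u') → khiurmikhe.
Apply vowel harmony: khiurmikhe → khiirmikhe.

khiirmikhe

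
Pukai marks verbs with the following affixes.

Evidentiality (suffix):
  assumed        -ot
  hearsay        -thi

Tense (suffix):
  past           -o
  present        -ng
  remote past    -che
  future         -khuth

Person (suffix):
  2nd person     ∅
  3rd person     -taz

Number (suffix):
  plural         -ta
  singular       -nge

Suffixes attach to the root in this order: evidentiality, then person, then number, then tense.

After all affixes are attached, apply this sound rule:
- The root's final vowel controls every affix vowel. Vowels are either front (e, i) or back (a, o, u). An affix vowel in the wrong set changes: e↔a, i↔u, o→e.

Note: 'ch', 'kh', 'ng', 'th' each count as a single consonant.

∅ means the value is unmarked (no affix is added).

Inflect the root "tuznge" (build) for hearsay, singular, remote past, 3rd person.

tuzngethitezngeche

Attach evidentiality hearsay -thi → tuzngethi.
Attach person 3rd person -taz → tuzngethitaz.
Attach number singular -nge → tuzngethitaznge.
Attach tense remote past -che → tuzngethitazngeche.
Apply vowel harmony: tuzngethitazngeche → tuzngethitezngeche.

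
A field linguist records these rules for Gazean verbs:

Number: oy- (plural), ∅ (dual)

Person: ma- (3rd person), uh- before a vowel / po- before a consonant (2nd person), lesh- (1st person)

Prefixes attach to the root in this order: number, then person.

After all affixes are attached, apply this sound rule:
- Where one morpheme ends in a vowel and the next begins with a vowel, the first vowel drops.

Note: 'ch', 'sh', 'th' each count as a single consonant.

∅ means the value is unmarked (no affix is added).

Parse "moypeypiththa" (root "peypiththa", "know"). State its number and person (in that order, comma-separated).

plural, 3rd person

Segment: ma-oy-peypiththa.
number: oy- → plural.
person: ma- → 3rd person.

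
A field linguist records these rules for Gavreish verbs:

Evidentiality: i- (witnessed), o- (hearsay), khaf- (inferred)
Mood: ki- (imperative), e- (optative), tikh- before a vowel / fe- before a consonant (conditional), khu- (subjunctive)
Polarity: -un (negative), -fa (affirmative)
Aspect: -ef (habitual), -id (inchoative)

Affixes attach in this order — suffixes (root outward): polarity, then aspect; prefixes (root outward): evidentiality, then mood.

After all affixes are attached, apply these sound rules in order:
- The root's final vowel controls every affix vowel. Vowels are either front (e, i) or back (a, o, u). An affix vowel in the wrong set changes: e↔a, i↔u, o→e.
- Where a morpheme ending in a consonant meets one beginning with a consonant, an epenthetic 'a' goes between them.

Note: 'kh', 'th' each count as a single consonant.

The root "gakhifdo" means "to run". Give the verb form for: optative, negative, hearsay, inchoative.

aogakhifdounud

Attach evidentiality hearsay o- → ogakhifdo.
Attach polarity negative -un → ogakhifdoun.
Attach mood optative e- → eogakhifdoun.
Attach aspect inchoative -id → eogakhifdounid.
Apply vowel harmony: eogakhifdounid → aogakhifdounud.
Epenthesis: no change.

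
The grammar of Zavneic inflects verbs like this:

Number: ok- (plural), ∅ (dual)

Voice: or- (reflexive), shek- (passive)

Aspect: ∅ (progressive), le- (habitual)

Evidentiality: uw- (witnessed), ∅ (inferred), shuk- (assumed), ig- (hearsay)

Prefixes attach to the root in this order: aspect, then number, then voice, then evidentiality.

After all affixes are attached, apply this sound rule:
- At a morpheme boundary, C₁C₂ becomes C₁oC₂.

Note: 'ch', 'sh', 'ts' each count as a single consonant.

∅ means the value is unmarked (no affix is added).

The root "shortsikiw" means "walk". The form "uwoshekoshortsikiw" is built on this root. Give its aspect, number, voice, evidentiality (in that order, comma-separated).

Segment: uw-shek-shortsikiw.
aspect: ∅ → progressive.
number: ∅ → dual.
voice: shek- → passive.
evidentiality: uw- → witnessed.

progressive, dual, passive, witnessed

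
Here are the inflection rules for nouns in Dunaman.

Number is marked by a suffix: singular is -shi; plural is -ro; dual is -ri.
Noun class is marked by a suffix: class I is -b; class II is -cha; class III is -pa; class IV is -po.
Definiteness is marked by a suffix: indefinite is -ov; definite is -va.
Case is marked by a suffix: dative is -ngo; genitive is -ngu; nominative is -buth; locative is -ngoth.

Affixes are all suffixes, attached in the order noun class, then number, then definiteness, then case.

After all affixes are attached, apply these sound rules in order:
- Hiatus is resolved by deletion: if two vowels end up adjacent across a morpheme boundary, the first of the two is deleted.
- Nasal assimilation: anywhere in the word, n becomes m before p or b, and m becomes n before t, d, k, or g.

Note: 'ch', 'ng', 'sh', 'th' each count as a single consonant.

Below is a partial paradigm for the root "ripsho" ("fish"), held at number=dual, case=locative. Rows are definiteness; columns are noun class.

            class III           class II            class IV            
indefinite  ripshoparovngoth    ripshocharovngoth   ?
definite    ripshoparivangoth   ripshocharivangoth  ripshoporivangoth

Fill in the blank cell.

ripshoporovngoth

Attach noun class class IV -po → ripshopo.
Attach number dual -ri → ripshopori.
Attach definiteness indefinite -ov → ripshoporiov.
Attach case locative -ngoth → ripshoporiovngoth.
Apply vowel deletion: ripshoporiovngoth → ripshoporovngoth.
Nasal assimilation: no change.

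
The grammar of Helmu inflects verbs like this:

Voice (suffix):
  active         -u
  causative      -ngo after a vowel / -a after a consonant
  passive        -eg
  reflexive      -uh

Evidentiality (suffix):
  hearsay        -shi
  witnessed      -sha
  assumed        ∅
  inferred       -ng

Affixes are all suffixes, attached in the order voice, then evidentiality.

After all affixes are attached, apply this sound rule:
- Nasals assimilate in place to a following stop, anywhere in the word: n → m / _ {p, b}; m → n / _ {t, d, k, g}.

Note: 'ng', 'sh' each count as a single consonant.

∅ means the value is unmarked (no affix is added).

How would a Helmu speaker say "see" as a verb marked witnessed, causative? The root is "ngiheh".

Attach voice causative -a (after consonant 'h') → ngiheha.
Attach evidentiality witnessed -sha → ngihehasha.
Nasal assimilation: no change.

ngihehasha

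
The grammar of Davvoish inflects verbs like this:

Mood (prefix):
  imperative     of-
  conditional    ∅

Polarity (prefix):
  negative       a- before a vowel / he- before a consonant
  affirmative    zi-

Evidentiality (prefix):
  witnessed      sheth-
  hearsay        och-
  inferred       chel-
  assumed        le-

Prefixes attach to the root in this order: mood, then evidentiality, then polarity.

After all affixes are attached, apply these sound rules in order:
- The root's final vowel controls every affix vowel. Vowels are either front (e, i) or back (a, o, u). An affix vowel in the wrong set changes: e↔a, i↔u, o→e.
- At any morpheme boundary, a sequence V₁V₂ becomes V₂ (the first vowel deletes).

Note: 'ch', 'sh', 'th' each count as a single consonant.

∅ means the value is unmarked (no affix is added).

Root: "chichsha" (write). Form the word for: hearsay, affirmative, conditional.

mood = conditional: zero marking, form stays chichsha.
Attach evidentiality hearsay och- → ochchichsha.
Attach polarity affirmative zi- → ziochchichsha.
Apply vowel harmony: ziochchichsha → zuochchichsha.
Apply vowel deletion: zuochchichsha → zochchichsha.

zochchichsha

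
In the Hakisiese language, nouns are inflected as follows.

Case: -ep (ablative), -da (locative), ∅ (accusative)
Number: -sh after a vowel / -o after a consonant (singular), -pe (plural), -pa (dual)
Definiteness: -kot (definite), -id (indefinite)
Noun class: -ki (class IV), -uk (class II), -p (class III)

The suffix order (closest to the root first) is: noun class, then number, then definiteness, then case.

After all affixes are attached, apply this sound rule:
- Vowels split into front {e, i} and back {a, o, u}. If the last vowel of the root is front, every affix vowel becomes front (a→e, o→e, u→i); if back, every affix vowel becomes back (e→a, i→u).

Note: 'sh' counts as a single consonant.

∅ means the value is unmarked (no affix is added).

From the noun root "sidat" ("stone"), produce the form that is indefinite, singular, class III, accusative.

Attach noun class class III -p → sidatp.
Attach number singular -o (after consonant 'p') → sidatpo.
Attach definiteness indefinite -id → sidatpoid.
case = accusative: zero marking, form stays sidatpoid.
Apply vowel harmony: sidatpoid → sidatpoud.

sidatpoud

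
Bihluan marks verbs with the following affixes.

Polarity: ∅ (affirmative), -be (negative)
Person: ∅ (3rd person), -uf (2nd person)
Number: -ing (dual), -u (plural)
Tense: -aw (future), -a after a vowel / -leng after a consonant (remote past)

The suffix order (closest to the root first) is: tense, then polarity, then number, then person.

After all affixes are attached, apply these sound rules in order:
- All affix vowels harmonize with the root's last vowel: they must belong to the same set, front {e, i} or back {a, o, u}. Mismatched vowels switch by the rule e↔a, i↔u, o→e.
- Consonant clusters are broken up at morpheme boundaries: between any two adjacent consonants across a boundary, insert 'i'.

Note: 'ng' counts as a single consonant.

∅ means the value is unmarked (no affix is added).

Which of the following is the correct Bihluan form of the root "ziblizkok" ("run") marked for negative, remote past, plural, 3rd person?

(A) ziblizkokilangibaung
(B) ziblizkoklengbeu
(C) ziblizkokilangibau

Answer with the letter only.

C

Attach tense remote past -leng (after consonant 'k') → ziblizkokleng.
Attach polarity negative -be → ziblizkoklengbe.
Attach number plural -u → ziblizkoklengbeu.
person = 3rd person: zero marking, form stays ziblizkoklengbeu.
Apply vowel harmony: ziblizkoklengbeu → ziblizkoklangbau.
Apply epenthesis: ziblizkoklangbau → ziblizkokilangibau.
So the correct form is ziblizkokilangibau, option (C).
(B) ziblizkoklengbeu is wrong: it fails to apply the sound rule(s).
(A) ziblizkokilangibaung is wrong: it uses dual instead of plural for number.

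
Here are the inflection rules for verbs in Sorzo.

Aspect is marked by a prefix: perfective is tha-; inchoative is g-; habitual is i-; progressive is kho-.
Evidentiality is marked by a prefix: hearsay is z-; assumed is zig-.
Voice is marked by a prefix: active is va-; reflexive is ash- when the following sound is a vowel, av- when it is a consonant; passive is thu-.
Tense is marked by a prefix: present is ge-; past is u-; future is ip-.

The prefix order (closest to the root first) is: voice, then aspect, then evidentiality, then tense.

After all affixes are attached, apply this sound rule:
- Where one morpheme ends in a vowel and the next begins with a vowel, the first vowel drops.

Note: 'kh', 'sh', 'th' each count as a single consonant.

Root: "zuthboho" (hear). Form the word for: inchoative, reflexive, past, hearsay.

uzgavzuthboho

Attach voice reflexive av- (before consonant 'z') → avzuthboho.
Attach aspect inchoative g- → gavzuthboho.
Attach evidentiality hearsay z- → zgavzuthboho.
Attach tense past u- → uzgavzuthboho.
Vowel deletion: no change.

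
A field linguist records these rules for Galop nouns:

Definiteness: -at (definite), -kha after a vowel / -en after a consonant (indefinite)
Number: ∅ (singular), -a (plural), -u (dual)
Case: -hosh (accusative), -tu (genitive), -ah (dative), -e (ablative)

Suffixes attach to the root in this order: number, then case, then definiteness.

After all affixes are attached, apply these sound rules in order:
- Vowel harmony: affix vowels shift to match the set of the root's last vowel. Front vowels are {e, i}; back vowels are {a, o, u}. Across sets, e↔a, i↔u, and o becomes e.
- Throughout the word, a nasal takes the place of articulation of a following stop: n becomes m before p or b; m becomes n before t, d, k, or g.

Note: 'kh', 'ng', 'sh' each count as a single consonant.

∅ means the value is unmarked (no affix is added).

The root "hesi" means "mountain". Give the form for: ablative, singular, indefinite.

hesiekhe

number = singular: zero marking, form stays hesi.
Attach case ablative -e → hesie.
Attach definiteness indefinite -kha (after vowel 'e') → hesiekha.
Apply vowel harmony: hesiekha → hesiekhe.
Nasal assimilation: no change.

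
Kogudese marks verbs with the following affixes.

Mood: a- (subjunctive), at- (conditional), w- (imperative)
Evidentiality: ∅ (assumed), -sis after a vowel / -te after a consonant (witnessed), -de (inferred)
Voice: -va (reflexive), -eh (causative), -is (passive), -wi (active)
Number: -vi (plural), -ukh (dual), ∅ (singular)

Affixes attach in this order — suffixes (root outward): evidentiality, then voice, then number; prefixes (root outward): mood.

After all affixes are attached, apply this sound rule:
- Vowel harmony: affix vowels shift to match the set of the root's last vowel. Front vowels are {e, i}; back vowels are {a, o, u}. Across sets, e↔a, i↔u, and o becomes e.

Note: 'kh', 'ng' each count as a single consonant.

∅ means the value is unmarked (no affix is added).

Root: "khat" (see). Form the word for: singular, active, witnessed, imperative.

Attach evidentiality witnessed -te (after consonant 't') → khatte.
Attach mood imperative w- → wkhatte.
Attach voice active -wi → wkhattewi.
number = singular: zero marking, form stays wkhattewi.
Apply vowel harmony: wkhattewi → wkhattawu.

wkhattawu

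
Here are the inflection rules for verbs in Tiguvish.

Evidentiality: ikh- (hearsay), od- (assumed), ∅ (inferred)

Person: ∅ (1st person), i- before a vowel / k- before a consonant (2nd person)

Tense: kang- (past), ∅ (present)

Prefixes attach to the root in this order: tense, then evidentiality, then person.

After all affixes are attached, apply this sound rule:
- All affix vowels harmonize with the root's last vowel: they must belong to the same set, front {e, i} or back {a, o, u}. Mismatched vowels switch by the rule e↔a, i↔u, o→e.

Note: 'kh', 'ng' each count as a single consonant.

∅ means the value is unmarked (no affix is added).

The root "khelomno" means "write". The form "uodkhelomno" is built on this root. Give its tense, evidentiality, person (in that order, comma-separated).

present, assumed, 2nd person

Segment: i-od-khelomno.
tense: ∅ → present.
evidentiality: od- → assumed.
person: i/k- → 2nd person.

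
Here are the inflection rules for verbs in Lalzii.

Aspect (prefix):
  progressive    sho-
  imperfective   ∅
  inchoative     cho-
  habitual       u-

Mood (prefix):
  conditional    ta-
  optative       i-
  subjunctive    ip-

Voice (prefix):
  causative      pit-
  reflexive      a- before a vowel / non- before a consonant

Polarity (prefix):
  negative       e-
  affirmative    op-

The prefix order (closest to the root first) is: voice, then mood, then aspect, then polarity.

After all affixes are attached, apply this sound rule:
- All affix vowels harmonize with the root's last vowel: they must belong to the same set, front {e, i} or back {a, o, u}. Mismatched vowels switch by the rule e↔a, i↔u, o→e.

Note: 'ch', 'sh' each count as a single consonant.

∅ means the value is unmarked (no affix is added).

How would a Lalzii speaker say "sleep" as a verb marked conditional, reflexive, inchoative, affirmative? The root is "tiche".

Attach voice reflexive non- (before consonant 't') → nontiche.
Attach mood conditional ta- → tanontiche.
Attach aspect inchoative cho- → chotanontiche.
Attach polarity affirmative op- → opchotanontiche.
Apply vowel harmony: opchotanontiche → epchetenentiche.

epchetenentiche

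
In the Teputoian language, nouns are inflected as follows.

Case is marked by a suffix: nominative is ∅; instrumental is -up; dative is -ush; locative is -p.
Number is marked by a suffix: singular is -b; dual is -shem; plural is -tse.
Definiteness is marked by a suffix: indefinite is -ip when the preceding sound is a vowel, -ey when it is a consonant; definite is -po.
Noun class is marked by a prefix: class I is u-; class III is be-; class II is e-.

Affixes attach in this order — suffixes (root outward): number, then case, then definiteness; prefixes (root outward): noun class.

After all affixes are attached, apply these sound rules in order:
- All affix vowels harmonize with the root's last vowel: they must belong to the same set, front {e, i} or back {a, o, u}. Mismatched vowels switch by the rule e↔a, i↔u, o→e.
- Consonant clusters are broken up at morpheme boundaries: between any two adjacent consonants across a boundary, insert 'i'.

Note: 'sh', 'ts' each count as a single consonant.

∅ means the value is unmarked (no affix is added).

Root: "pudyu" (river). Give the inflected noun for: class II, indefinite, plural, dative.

Attach number plural -tse → pudyutse.
Attach case dative -ush → pudyutseush.
Attach definiteness indefinite -ey (after consonant 'sh') → pudyutseushey.
Attach noun class class II e- → epudyutseushey.
Apply vowel harmony: epudyutseushey → apudyutsaushay.
Epenthesis: no change.

apudyutsaushay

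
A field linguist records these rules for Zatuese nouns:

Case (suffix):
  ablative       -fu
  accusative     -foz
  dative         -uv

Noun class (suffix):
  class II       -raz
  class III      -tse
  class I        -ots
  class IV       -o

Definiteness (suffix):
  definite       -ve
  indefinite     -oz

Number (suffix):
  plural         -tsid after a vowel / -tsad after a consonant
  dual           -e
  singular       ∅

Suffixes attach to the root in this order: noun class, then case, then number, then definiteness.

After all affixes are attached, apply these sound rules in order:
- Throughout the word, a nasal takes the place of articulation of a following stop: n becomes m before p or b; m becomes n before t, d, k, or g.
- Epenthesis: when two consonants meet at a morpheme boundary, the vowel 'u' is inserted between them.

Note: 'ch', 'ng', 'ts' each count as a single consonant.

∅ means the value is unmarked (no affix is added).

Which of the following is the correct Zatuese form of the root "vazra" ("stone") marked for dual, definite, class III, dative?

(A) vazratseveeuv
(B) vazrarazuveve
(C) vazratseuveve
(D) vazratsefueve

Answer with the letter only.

Attach noun class class III -tse → vazratse.
Attach case dative -uv → vazratseuv.
Attach number dual -e → vazratseuve.
Attach definiteness definite -ve → vazratseuveve.
Nasal assimilation: no change.
Epenthesis: no change.
So the correct form is vazratseuveve, option (C).
(D) vazratsefueve is wrong: it uses ablative instead of dative for case.
(A) vazratseveeuv is wrong: it has the affixes in the wrong order.
(B) vazrarazuveve is wrong: it uses class II instead of class III for noun class.

C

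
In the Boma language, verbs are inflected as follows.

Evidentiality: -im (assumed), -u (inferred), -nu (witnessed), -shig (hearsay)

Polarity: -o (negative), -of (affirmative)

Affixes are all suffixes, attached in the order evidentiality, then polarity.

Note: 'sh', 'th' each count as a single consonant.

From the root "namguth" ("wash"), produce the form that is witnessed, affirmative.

Attach evidentiality witnessed -nu → namguthnu.
Attach polarity affirmative -of → namguthnuof.

namguthnuof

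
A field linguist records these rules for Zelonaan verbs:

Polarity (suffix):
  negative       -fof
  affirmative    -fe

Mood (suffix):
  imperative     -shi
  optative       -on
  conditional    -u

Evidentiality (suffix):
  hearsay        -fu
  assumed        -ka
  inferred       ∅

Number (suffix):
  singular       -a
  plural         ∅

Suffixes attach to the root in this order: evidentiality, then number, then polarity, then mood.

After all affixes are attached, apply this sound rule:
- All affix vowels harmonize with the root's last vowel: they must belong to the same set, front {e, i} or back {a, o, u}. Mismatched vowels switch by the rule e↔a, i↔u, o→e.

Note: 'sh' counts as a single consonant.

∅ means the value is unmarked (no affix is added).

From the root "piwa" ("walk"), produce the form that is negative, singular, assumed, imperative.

Attach evidentiality assumed -ka → piwaka.
Attach number singular -a → piwakaa.
Attach polarity negative -fof → piwakaafof.
Attach mood imperative -shi → piwakaafofshi.
Apply vowel harmony: piwakaafofshi → piwakaafofshu.

piwakaafofshu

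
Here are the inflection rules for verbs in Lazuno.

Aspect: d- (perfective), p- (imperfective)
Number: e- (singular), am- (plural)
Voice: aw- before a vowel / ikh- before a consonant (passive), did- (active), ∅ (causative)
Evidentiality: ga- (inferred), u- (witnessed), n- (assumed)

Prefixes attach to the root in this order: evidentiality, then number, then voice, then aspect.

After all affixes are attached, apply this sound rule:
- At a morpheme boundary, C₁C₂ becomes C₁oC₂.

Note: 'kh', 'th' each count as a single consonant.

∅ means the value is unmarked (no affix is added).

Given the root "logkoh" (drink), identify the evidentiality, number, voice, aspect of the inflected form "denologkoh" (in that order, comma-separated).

Segment: d-e-n-logkoh.
evidentiality: n- → assumed.
number: e- → singular.
voice: ∅ → causative.
aspect: d- → perfective.

assumed, singular, causative, perfective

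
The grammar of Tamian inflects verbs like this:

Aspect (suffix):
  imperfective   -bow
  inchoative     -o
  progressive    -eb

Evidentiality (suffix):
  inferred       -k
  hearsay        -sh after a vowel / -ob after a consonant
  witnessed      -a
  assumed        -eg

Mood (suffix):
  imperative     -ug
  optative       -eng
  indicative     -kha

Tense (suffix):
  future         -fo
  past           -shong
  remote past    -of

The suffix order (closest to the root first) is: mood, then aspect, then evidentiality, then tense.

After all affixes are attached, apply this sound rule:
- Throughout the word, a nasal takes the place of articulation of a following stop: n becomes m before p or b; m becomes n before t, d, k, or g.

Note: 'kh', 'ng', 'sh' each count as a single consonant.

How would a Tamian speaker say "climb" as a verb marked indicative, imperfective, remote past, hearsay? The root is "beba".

bebakhabowobof

Attach mood indicative -kha → bebakha.
Attach aspect imperfective -bow → bebakhabow.
Attach evidentiality hearsay -ob (after consonant 'w') → bebakhabowob.
Attach tense remote past -of → bebakhabowobof.
Nasal assimilation: no change.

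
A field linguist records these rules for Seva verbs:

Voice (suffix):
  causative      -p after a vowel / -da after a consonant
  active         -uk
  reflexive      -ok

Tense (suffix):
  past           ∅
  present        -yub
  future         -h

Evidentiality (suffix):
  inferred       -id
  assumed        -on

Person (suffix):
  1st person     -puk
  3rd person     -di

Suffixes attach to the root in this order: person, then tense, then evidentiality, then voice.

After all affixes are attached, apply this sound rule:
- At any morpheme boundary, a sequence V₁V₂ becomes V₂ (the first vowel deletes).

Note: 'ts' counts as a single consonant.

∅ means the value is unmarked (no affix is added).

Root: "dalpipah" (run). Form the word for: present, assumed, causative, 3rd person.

dalpipahdiyubonda

Attach person 3rd person -di → dalpipahdi.
Attach tense present -yub → dalpipahdiyub.
Attach evidentiality assumed -on → dalpipahdiyubon.
Attach voice causative -da (after consonant 'n') → dalpipahdiyubonda.
Vowel deletion: no change.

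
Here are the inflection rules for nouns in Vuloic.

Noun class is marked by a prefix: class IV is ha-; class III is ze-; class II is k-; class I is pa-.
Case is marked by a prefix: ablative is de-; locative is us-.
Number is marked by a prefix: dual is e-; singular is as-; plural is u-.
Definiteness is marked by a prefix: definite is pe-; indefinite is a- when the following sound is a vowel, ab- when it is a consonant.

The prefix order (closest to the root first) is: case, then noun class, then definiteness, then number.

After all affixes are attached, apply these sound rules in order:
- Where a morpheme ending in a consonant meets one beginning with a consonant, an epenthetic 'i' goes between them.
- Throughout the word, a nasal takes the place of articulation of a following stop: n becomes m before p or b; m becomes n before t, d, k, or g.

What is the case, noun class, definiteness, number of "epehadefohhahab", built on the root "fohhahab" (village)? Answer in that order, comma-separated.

ablative, class IV, definite, dual

Segment: e-pe-ha-de-fohhahab.
case: de- → ablative.
noun class: ha- → class IV.
definiteness: pe- → definite.
number: e- → dual.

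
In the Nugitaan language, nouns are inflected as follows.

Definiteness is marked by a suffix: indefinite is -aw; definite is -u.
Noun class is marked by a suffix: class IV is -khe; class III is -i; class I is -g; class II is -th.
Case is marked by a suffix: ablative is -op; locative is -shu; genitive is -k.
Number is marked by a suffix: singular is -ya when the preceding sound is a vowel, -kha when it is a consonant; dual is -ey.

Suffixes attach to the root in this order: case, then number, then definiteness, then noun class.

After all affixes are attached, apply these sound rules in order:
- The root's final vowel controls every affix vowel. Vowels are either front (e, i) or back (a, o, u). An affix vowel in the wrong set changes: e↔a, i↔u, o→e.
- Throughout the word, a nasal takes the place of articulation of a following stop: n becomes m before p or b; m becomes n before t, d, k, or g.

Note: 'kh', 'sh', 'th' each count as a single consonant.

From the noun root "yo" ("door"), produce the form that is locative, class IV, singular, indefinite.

yoshuyaawkha

Attach case locative -shu → yoshu.
Attach number singular -ya (after vowel 'u') → yoshuya.
Attach definiteness indefinite -aw → yoshuyaaw.
Attach noun class class IV -khe → yoshuyaawkhe.
Apply vowel harmony: yoshuyaawkhe → yoshuyaawkha.
Nasal assimilation: no change.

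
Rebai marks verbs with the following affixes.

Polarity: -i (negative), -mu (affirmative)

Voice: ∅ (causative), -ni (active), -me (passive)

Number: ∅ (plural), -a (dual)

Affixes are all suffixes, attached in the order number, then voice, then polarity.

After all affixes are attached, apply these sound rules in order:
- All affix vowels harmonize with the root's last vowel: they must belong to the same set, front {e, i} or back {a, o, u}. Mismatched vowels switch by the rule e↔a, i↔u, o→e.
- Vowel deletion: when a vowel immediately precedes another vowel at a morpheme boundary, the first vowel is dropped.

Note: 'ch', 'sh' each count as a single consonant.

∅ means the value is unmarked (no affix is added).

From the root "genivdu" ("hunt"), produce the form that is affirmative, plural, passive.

number = plural: zero marking, form stays genivdu.
Attach voice passive -me → genivdume.
Attach polarity affirmative -mu → genivdumemu.
Apply vowel harmony: genivdumemu → genivdumamu.
Vowel deletion: no change.

genivdumamu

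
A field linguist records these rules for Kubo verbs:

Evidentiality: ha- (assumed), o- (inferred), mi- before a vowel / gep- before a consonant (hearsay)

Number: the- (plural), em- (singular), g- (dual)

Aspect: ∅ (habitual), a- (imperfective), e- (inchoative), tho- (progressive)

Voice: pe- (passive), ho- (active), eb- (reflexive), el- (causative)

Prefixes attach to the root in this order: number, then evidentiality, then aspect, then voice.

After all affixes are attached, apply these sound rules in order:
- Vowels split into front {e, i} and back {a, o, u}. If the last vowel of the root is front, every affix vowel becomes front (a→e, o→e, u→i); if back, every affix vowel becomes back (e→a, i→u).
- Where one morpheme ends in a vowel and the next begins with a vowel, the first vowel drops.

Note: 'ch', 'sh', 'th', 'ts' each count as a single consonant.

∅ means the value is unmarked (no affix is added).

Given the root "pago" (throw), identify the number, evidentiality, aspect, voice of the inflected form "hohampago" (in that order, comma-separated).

Segment: ho-ha-em-pago.
number: em- → singular.
evidentiality: ha- → assumed.
aspect: ∅ → habitual.
voice: ho- → active.

singular, assumed, habitual, active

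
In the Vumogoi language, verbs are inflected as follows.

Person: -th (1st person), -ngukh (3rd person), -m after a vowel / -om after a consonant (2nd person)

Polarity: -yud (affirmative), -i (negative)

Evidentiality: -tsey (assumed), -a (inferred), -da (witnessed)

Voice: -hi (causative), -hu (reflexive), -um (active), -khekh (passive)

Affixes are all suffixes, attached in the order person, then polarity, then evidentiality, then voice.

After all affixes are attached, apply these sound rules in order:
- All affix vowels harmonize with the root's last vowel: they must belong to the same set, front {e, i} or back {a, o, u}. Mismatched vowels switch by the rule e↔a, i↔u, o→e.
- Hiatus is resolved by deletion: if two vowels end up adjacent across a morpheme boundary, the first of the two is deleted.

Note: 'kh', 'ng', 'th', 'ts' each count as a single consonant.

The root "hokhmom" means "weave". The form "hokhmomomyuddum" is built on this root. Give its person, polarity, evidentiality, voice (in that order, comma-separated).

Segment: hokhmom-om-yud-da-um.
person: -m/om → 2nd person.
polarity: -yud → affirmative.
evidentiality: -da → witnessed.
voice: -um → active.

2nd person, affirmative, witnessed, active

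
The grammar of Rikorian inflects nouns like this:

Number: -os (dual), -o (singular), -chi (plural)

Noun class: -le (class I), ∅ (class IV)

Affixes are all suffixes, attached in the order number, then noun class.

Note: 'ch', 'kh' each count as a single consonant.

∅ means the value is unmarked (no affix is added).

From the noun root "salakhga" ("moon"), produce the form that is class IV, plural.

salakhgachi

Attach number plural -chi → salakhgachi.
noun class = class IV: zero marking, form stays salakhgachi.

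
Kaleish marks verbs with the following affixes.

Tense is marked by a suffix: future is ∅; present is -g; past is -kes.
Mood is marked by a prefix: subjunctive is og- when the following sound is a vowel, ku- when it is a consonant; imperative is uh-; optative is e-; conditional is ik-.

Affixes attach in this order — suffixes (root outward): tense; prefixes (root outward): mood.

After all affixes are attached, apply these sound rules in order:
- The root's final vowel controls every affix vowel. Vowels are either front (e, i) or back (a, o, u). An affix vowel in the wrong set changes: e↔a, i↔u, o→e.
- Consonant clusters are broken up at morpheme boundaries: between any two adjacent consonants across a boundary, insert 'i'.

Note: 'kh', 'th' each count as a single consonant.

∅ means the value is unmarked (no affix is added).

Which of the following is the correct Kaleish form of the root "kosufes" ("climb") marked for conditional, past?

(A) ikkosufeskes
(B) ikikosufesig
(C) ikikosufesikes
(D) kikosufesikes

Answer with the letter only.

C

Attach tense past -kes → kosufeskes.
Attach mood conditional ik- → ikkosufeskes.
Vowel harmony: no change.
Apply epenthesis: ikkosufeskes → ikikosufesikes.
So the correct form is ikikosufesikes, option (C).
(B) ikikosufesig is wrong: it uses present instead of past for tense.
(A) ikkosufeskes is wrong: it fails to apply the sound rule(s).
(D) kikosufesikes is wrong: it uses subjunctive instead of conditional for mood.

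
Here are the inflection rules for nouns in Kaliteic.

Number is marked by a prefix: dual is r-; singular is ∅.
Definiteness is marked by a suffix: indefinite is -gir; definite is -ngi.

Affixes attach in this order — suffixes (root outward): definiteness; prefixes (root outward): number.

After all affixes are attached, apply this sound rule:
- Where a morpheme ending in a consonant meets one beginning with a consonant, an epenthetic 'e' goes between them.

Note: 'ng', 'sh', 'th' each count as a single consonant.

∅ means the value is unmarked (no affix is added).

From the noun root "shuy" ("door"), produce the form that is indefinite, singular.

number = singular: zero marking, form stays shuy.
Attach definiteness indefinite -gir → shuygir.
Apply epenthesis: shuygir → shuyegir.

shuyegir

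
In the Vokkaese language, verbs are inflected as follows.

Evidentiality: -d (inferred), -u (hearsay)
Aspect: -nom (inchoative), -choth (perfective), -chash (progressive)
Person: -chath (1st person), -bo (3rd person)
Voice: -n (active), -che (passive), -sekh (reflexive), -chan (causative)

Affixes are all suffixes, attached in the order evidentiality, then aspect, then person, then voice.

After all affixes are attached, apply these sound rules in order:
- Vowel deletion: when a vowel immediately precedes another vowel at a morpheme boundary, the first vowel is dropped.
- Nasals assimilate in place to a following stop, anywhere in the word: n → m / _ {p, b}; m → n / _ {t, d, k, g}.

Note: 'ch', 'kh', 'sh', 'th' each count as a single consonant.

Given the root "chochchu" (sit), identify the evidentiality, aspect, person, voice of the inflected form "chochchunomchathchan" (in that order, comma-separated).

Segment: chochchu-u-nom-chath-chan.
evidentiality: -u → hearsay.
aspect: -nom → inchoative.
person: -chath → 1st person.
voice: -chan → causative.

hearsay, inchoative, 1st person, causative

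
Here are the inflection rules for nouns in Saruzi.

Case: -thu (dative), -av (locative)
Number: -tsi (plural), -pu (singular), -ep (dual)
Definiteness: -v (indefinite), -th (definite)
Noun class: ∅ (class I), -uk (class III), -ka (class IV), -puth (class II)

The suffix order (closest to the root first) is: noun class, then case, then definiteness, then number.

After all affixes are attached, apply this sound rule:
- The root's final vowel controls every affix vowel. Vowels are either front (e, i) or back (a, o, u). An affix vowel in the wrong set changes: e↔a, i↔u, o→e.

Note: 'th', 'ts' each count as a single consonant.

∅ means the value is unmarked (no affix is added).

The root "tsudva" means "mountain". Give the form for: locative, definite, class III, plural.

tsudvaukavthtsu

Attach noun class class III -uk → tsudvauk.
Attach case locative -av → tsudvaukav.
Attach definiteness definite -th → tsudvaukavth.
Attach number plural -tsi → tsudvaukavthtsi.
Apply vowel harmony: tsudvaukavthtsi → tsudvaukavthtsu.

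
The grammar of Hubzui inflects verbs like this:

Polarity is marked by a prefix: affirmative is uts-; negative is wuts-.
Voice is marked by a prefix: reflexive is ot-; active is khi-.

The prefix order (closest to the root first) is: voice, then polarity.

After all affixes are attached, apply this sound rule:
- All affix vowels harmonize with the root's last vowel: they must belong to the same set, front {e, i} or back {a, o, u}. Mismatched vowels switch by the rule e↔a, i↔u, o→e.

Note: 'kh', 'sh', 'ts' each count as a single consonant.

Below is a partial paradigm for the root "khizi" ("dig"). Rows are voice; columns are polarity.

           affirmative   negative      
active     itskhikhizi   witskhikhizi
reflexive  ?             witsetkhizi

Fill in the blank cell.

itsetkhizi

Attach voice reflexive ot- → otkhizi.
Attach polarity affirmative uts- → utsotkhizi.
Apply vowel harmony: utsotkhizi → itsetkhizi.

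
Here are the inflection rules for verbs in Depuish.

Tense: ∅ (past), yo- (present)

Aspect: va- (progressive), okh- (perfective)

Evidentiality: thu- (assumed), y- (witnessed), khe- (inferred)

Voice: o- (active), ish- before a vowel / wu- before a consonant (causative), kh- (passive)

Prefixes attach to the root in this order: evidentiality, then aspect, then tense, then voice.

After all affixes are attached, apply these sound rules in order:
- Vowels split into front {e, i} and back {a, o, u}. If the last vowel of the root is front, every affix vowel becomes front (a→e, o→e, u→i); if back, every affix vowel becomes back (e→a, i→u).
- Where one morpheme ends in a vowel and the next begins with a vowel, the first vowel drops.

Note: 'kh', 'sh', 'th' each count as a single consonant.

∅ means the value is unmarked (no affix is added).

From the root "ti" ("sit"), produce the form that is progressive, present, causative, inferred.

Attach evidentiality inferred khe- → kheti.
Attach aspect progressive va- → vakheti.
Attach tense present yo- → yovakheti.
Attach voice causative wu- (before consonant 'y') → wuyovakheti.
Apply vowel harmony: wuyovakheti → wiyevekheti.
Vowel deletion: no change.

wiyevekheti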